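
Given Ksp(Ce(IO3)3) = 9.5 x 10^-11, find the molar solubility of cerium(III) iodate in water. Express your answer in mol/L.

s ≈ 1.4e-3 M

Ce(IO3)3(s) <=> Ce^3+(aq) + 3 IO3^-(aq)
Ksp = [Ce^3+][IO3^-]^3
With molar solubility s: [Ce^3+] = s, [IO3^-] = 3s.
Substituting: Ksp = s(3s)^3 = 27s^4
s = (9.5 x 10^-11 / 27)^(1/4) = 1.4 × 10^-3 M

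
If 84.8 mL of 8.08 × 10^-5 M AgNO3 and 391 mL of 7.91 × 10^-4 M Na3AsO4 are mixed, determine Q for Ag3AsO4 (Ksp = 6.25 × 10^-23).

Q ≈ 1.94 × 10^-18

Total volume = 84.8 + 391 = 475.8 mL.
[Ag^+] = 8.08 × 10^-5 × (84.8/475.8) = 1.440 × 10^-5 M
[AsO4^3-] = 7.91 × 10^-4 × (391/475.8) = 6.500 x 10^-4 M
Ag3AsO4(s) ⇌ 3 Ag^+ + AsO4^3-, so Q = [Ag^+]^3[AsO4^3-]
Q = (1.440 × 10^-5)^3(6.500 × 10^-4) = 1.94 x 10^-18
Q > Ksp, so Ag3AsO4 will precipitate.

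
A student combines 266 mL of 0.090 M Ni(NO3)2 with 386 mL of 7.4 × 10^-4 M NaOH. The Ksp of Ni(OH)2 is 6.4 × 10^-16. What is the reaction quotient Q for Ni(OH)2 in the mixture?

7.0 × 10^-9

Total volume = 266 + 386 = 652 mL.
[Ni^2+] = 9.0 × 10^-2 × (266/652) = 3.67 × 10^-2 M
[OH^-] = 7.4 × 10^-4 × (386/652) = 4.38 x 10^-4 M
Ni(OH)2(s) <=> Ni^2+ + 2 OH^-, so Q = [Ni^2+][OH^-]^2
Q = (3.67 × 10^-2)(4.38 × 10^-4)^2 = 7.0 × 10^-9
Q > Ksp, so Ni(OH)2 will precipitate.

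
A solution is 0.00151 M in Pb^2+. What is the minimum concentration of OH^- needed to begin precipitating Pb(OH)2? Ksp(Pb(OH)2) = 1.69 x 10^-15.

Pb(OH)2(s) <=> Pb^2+(aq) + 2 OH^-(aq)
Ksp = [Pb^2+][OH^-]^2
Precipitation begins when Q = Ksp. With [Pb^2+] = 0.00151 M:
1.69 x 10^-15 = (0.00151) × [OH^-]^2
[OH^-] = (1.69 x 10^-15 / 1.51 x 10^-3)^(1/2) = 1.06 × 10^-6 M

[OH^-] ≈ 1.06 x 10^-6 M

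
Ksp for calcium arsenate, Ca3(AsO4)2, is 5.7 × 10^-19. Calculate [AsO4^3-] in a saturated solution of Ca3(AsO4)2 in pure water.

[AsO4^3-] = 1.8 x 10^-4 M

Ca3(AsO4)2(s) ⇌ 3 Ca^2+ + 2 AsO4^3-
Ksp = [Ca^2+]^3[AsO4^3-]^2
With molar solubility s: [Ca^2+] = 3s, [AsO4^3-] = 2s.
So Ksp = (3s)^3 × (2s)^2 = 108s^5
s^5 = 5.7 × 10^-19 / 108, so s = 8.80 × 10^-5 M
[AsO4^3-] = 2s = 1.8 × 10^-4 M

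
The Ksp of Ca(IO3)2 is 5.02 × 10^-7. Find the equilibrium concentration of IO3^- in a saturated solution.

Ca(IO3)2(s) ⇌ Ca^2+(aq) + 2 IO3^-(aq)
Ksp = [Ca^2+][IO3^-]^2
Let s = molar solubility. Then [Ca^2+] = s and [IO3^-] = 2s.
Substituting: Ksp = s(2s)^2 = 4s^3
s^3 = 5.02 × 10^-7 / 4, so s = 5.007 x 10^-3 M
[IO3^-] = 2s = 1.00 × 10^-2 M

1.00 × 10^-2 M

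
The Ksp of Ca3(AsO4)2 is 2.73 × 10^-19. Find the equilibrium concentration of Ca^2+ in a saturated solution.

[Ca^2+] ≈ 2.28 × 10^-4 M

Ca3(AsO4)2(s) ⇌ 3 Ca^2+(aq) + 2 AsO4^3-(aq)
Ksp = [Ca^2+]^3[AsO4^3-]^2
If s mol/L of Ca3(AsO4)2 dissolves, [Ca^2+] = 3s and [AsO4^3-] = 2s.
Substituting: Ksp = (3s)^3(2s)^2 = 108s^5
s = (2.73 × 10^-19 / 108)^(1/5) = 7.595 × 10^-5 M
[Ca^2+] = 3s = 2.28 × 10^-4 M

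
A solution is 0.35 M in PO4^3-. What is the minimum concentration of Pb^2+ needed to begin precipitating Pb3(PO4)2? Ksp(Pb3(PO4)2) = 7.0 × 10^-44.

8.3 x 10^-15 M

Pb3(PO4)2(s) ⇌ 3 Pb^2+ + 2 PO4^3-
Ksp = [Pb^2+]^3[PO4^3-]^2
Precipitation begins when Q = Ksp. With [PO4^3-] = 0.35 M:
7.0 × 10^-44 = (0.35)^2 × [Pb^2+]^3
[Pb^2+] = (7.0 × 10^-44 / 1.23 × 10^-1)^(1/3) = 8.3 × 10^-15 M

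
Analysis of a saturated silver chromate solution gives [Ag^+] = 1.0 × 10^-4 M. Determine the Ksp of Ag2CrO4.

Ksp ≈ 5.0 x 10^-13

Ag2CrO4(s) ⇌ 2 Ag^+ + CrO4^2-
Stoichiometry gives [CrO4^2-] = (1/2)[Ag^+] = 5.00 × 10^-5 M.
Ksp = [Ag^+]^2[CrO4^2-]
Ksp = (1.0 x 10^-4)^2 × 5.00 × 10^-5 = 5.0 × 10^-13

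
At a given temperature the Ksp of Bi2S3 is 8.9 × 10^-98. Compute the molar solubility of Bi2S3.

Bi2S3(s) <=> 2 Bi^3+ + 3 S^2-
Ksp = [Bi^3+]^2[S^2-]^3
With molar solubility s: [Bi^3+] = 2s, [S^2-] = 3s.
Ksp = (2s)^2(3s)^3 = 108s^5
s^5 = 8.9 × 10^-98 / 108, so s = 1.5 × 10^-20 M

s = 1.5 × 10^-20 M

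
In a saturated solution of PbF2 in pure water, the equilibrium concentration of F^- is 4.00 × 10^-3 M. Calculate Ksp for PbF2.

PbF2(s) ⇌ Pb^2+ + 2 F^-
Stoichiometry gives [Pb^2+] = (1/2)[F^-] = 2.000 × 10^-3 M.
Ksp = [Pb^2+][F^-]^2
Ksp = 2.000 × 10^-3 × (4.00 x 10^-3)^2 = 3.20 × 10^-8

Ksp = 3.20e-8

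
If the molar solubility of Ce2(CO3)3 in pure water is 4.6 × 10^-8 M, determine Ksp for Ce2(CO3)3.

Ksp ≈ 2.2e-35

Ce2(CO3)3(s) ⇌ 2 Ce^3+(aq) + 3 CO3^2-(aq)
With molar solubility s: [Ce^3+] = 2s, [CO3^2-] = 3s.
Ksp = [Ce^3+]^2[CO3^2-]^3
So Ksp = (2s)^2 × (3s)^3 = 108s^5
Ksp = 108 × (4.6 × 10^-8)^5 = 2.2 × 10^-35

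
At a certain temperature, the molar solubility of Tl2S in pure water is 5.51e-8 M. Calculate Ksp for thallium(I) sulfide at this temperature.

Tl2S(s) ⇌ 2 Tl^+ + S^2-
With molar solubility s: [Tl^+] = 2s, [S^2-] = s.
Ksp = [Tl^+]^2[S^2-]
Substituting: Ksp = (2s)^2s = 4s^3
Ksp = 4 × (5.51 × 10^-8)^3 = 6.69 × 10^-22

Ksp ≈ 6.69e-22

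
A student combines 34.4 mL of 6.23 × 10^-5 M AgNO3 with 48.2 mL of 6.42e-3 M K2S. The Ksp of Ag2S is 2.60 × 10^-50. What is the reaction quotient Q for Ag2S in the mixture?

2.52e-12

Total volume = 34.4 + 48.2 = 82.6 mL.
[Ag^+] = 6.23 × 10^-5 × (34.4/82.6) = 2.595 × 10^-5 M
[S^2-] = 6.42 x 10^-3 × (48.2/82.6) = 3.746 x 10^-3 M
Ag2S(s) ⇌ 2 Ag^+(aq) + S^2-(aq), so Q = [Ag^+]^2[S^2-]
Q = (2.595 × 10^-5)^2(3.746 × 10^-3) = 2.52 × 10^-12
Q > Ksp, so Ag2S will precipitate.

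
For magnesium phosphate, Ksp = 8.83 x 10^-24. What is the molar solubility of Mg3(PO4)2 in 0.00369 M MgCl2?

s = 6.63e-9 M

Mg3(PO4)2(s) ⇌ 3 Mg^2+ + 2 PO4^3-
Ksp = [Mg^2+]^3[PO4^3-]^2
Let s = moles of Mg3(PO4)2 that dissolve per litre. [Mg^2+] = 0.00369 + 3s ≈ 0.00369, [PO4^3-] = 2s (since Mg^2+ from MgCl2 dominates).
Ksp ≈ (0.00369)^3 × (2s)^2
s = 6.63 x 10^-9 M
Check: 3s = 2.0 x 10^-8 ≪ 0.00369, so the approximation is valid.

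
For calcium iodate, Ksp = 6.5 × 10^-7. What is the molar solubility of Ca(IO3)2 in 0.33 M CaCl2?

s = 7.0 x 10^-4 M

Ca(IO3)2(s) ⇌ Ca^2+(aq) + 2 IO3^-(aq)
Ksp = [Ca^2+][IO3^-]^2
If s mol/L dissolves here, [Ca^2+] = 0.33 + s ≈ 0.33, [IO3^-] = 2s (Ksp is small, so little additional dissolves).
Ksp ≈ 0.33 × (2s)^2
s = 7.0 × 10^-4 M
Check: s = 7.0 × 10^-4 ≪ 0.33, so the approximation is valid.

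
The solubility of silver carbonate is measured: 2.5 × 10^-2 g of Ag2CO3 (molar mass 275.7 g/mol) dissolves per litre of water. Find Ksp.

Molar solubility s = (2.5 x 10^-2 g/L) / (275.7 g/mol) = 9.07 × 10^-5 M.
Ag2CO3(s) ⇌ 2 Ag^+(aq) + CO3^2-(aq)
Let s = molar solubility. Then [Ag^+] = 2s and [CO3^2-] = s.
Ksp = [Ag^+]^2[CO3^2-]
So Ksp = (2s)^2 × s = 4s^3
With s = 9.07 x 10^-5: Ksp = 3.0 x 10^-12

3.0 × 10^-12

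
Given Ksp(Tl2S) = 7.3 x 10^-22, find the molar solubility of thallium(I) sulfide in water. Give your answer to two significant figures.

Tl2S(s) ⇌ 2 Tl^+ + S^2-
Ksp = [Tl^+]^2[S^2-]
For each mole of Tl2S that dissolves: [Tl^+] = 2s, [S^2-] = s.
Ksp = (2s)^2s = 4s^3
s = (7.3 x 10^-22 / 4)^(1/3) = 5.7 × 10^-8 M

5.7 × 10^-8 M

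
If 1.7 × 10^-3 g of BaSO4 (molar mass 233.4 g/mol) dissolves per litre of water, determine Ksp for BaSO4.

Molar solubility s = (1.7 × 10^-3 g/L) / (233.4 g/mol) = 7.28 × 10^-6 M.
BaSO4(s) ⇌ Ba^2+(aq) + SO4^2-(aq)
With molar solubility s: [Ba^2+] = s, [SO4^2-] = s.
Ksp = [Ba^2+][SO4^2-]
Ksp = (s)(s) = s^2
Ksp = (7.28 x 10^-6)^2 = 5.3 × 10^-11

Ksp ≈ 5.3e-11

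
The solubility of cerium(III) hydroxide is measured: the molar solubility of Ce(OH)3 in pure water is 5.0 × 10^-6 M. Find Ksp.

Ksp ≈ 1.7e-20

Ce(OH)3(s) <=> Ce^3+(aq) + 3 OH^-(aq)
If s mol/L of Ce(OH)3 dissolves, [Ce^3+] = s and [OH^-] = 3s.
Ksp = [Ce^3+][OH^-]^3
So Ksp = s × (3s)^3 = 27s^4
Ksp = 27 × (5.0 × 10^-6)^4 = 1.7 × 10^-20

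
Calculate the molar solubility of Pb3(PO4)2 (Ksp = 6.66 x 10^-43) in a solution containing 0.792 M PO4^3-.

s = 3.40 × 10^-15 M

Pb3(PO4)2(s) <=> 3 Pb^2+ + 2 PO4^3-
Ksp = [Pb^2+]^3[PO4^3-]^2
If s mol/L dissolves here, [Pb^2+] = 3s, [PO4^3-] = 0.792 + 2s ≈ 0.792 (Ksp is small, so little additional dissolves).
Ksp ≈ (3s)^3 × (0.792)^2
s = 3.40 × 10^-15 M
Check: 2s = 6.8 × 10^-15 ≪ 0.792, so the approximation is valid.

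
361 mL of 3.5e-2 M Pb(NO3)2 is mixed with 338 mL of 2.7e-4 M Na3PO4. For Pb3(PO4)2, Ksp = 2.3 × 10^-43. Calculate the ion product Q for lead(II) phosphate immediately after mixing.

Q = 1.0e-13

Total volume = 361 + 338 = 699 mL.
[Pb^2+] = 3.5 x 10^-2 × (361/699) = 1.81 × 10^-2 M
[PO4^3-] = 2.7 × 10^-4 × (338/699) = 1.31 x 10^-4 M
Pb3(PO4)2(s) ⇌ 3 Pb^2+ + 2 PO4^3-, so Q = [Pb^2+]^3[PO4^3-]^2
Q = (1.81 x 10^-2)^3(1.31 × 10^-4)^2 = 1.0 × 10^-13
Q > Ksp, so Pb3(PO4)2 will precipitate.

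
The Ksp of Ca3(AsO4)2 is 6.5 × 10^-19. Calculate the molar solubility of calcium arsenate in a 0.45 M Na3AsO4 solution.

s = 4.9 x 10^-7 M

Ca3(AsO4)2(s) ⇌ 3 Ca^2+ + 2 AsO4^3-
Ksp = [Ca^2+]^3[AsO4^3-]^2
Let s = moles of Ca3(AsO4)2 that dissolve per litre. [Ca^2+] = 3s, [AsO4^3-] = 0.45 + 2s ≈ 0.45 (Ksp is small, so little additional dissolves).
Ksp ≈ (3s)^3 × (0.45)^2
s = 4.9 × 10^-7 M
Check: 2s = 9.8 × 10^-7 ≪ 0.45, so the approximation is valid.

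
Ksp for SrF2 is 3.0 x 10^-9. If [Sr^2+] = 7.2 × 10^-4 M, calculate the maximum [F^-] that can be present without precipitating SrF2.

SrF2(s) ⇌ Sr^2+ + 2 F^-
Ksp = [Sr^2+][F^-]^2
Precipitation begins when Q = Ksp. With [Sr^2+] = 7.2 × 10^-4 M:
3.0 x 10^-9 = (7.2 × 10^-4) × [F^-]^2
[F^-] = (3.0 x 10^-9 / 7.2 × 10^-4)^(1/2) = 2.0 x 10^-3 M

[F^-] ≈ 2.0 x 10^-3 M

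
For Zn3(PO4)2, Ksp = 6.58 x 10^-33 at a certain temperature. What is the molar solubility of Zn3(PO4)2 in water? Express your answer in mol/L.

s = 1.44 × 10^-7 M

Zn3(PO4)2(s) ⇌ 3 Zn^2+ + 2 PO4^3-
Ksp = [Zn^2+]^3[PO4^3-]^2
Let s = molar solubility. Then [Zn^2+] = 3s and [PO4^3-] = 2s.
Ksp = (3s)^3(2s)^2 = 108s^5
s^5 = 6.58 x 10^-33 / 108, so s = 1.44 x 10^-7 M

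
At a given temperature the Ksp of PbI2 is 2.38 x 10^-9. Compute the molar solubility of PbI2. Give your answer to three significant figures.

s = 8.41e-4 M

PbI2(s) ⇌ Pb^2+(aq) + 2 I^-(aq)
Ksp = [Pb^2+][I^-]^2
For each mole of PbI2 that dissolves: [Pb^2+] = s, [I^-] = 2s.
Ksp = s(2s)^2 = 4s^3
Solving, s = (2.38 x 10^-9/4)^(1/3) = 8.41 × 10^-4 M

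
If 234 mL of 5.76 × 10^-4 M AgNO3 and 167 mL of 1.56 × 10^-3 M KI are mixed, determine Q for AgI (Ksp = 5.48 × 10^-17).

2.18 × 10^-7

Total volume = 234 + 167 = 401 mL.
[Ag^+] = 5.76 x 10^-4 × (234/401) = 3.361 × 10^-4 M
[I^-] = 1.56 x 10^-3 × (167/401) = 6.497 × 10^-4 M
AgI(s) ⇌ Ag^+(aq) + I^-(aq), so Q = [Ag^+][I^-]
Q = (3.361 x 10^-4)(6.497 × 10^-4) = 2.18 × 10^-7
Q > Ksp, so AgI will precipitate.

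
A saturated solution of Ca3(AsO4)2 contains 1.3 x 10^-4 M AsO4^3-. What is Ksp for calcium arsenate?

Ca3(AsO4)2(s) ⇌ 3 Ca^2+(aq) + 2 AsO4^3-(aq)
Stoichiometry gives [Ca^2+] = (3/2)[AsO4^3-] = 1.95 x 10^-4 M.
Ksp = [Ca^2+]^3[AsO4^3-]^2
Ksp = (1.95 × 10^-4)^3 × (1.3 x 10^-4)^2 = 1.3 × 10^-19

1.3 x 10^-19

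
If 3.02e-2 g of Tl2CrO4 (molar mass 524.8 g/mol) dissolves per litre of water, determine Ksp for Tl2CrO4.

Molar solubility s = (3.02 × 10^-2 g/L) / (524.8 g/mol) = 5.755 x 10^-5 M.
Tl2CrO4(s) ⇌ 2 Tl^+(aq) + CrO4^2-(aq)
Let s = molar solubility. Then [Tl^+] = 2s and [CrO4^2-] = s.
Ksp = [Tl^+]^2[CrO4^2-]
Ksp = (2s)^2s = 4s^3
With s = 5.755 × 10^-5: Ksp = 7.62 × 10^-13

7.62 × 10^-13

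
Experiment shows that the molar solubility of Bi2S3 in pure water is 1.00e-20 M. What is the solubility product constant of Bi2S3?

Ksp = 1.08e-98

Bi2S3(s) ⇌ 2 Bi^3+(aq) + 3 S^2-(aq)
For each mole of Bi2S3 that dissolves: [Bi^3+] = 2s, [S^2-] = 3s.
Ksp = [Bi^3+]^2[S^2-]^3
So Ksp = (2s)^2 × (3s)^3 = 108s^5
With s = 1.00 × 10^-20: Ksp = 1.08 x 10^-98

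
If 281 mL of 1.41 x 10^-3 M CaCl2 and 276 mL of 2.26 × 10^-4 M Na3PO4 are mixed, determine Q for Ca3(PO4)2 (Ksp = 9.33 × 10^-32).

Total volume = 281 + 276 = 557 mL.
[Ca^2+] = 1.41 × 10^-3 × (281/557) = 7.113 x 10^-4 M
[PO4^3-] = 2.26 × 10^-4 × (276/557) = 1.120 × 10^-4 M
Ca3(PO4)2(s) ⇌ 3 Ca^2+ + 2 PO4^3-, so Q = [Ca^2+]^3[PO4^3-]^2
Q = (7.113 × 10^-4)^3(1.120 × 10^-4)^2 = 4.51 x 10^-18
Q > Ksp, so Ca3(PO4)2 will precipitate.

Q = 4.51e-18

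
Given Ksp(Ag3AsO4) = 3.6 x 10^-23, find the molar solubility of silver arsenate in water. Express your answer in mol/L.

Ag3AsO4(s) ⇌ 3 Ag^+ + AsO4^3-
Ksp = [Ag^+]^3[AsO4^3-]
With molar solubility s: [Ag^+] = 3s, [AsO4^3-] = s.
Substituting: Ksp = (3s)^3s = 27s^4
s = (3.6 x 10^-23 / 27)^(1/4) = 1.1 x 10^-6 M

s = 1.1e-6 M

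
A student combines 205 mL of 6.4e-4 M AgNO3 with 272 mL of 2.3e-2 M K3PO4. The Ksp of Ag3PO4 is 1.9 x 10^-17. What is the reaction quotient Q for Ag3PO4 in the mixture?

Total volume = 205 + 272 = 477 mL.
[Ag^+] = 6.4 × 10^-4 × (205/477) = 2.75 × 10^-4 M
[PO4^3-] = 2.3 x 10^-2 × (272/477) = 1.31 × 10^-2 M
Ag3PO4(s) ⇌ 3 Ag^+ + PO4^3-, so Q = [Ag^+]^3[PO4^3-]
Q = (2.75 × 10^-4)^3(1.31 × 10^-2) = 2.7 × 10^-13
Q > Ksp, so Ag3PO4 will precipitate.

2.7 × 10^-13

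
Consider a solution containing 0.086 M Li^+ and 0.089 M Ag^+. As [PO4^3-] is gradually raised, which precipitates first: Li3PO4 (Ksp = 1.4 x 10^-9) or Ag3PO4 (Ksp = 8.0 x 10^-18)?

Ag3PO4

Precipitation of each salt starts when its ion product equals its Ksp.
For Li3PO4: 1.4 x 10^-9 = (0.086)^3 × [PO4^3-]  ⇒  [PO4^3-] = 2.2 × 10^-6 M.
For Ag3PO4: 8.0 x 10^-18 = (0.089)^3 × [PO4^3-]  ⇒  [PO4^3-] = 1.1 × 10^-14 M.
The salt with the lower threshold [PO4^3-] precipitates first: Ag3PO4.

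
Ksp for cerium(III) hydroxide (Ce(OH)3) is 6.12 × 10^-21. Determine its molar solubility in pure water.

3.88 × 10^-6 M

Ce(OH)3(s) ⇌ Ce^3+ + 3 OH^-
Ksp = [Ce^3+][OH^-]^3
For each mole of Ce(OH)3 that dissolves: [Ce^3+] = s, [OH^-] = 3s.
So Ksp = s × (3s)^3 = 27s^4
s^4 = 6.12 × 10^-21 / 27, so s = 3.88 × 10^-6 M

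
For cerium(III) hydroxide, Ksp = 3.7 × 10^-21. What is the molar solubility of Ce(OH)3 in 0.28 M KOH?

s = 1.7 × 10^-19 M

Ce(OH)3(s) ⇌ Ce^3+(aq) + 3 OH^-(aq)
Ksp = [Ce^3+][OH^-]^3
Let s be the molar solubility in this solution. [Ce^3+] = s, [OH^-] = 0.28 + 3s ≈ 0.28 (common-ion effect: OH^- is already 0.28 M).
Ksp ≈ s × (0.28)^3
s = 1.7 x 10^-19 M
Check: 3s = 5.1 × 10^-19 ≪ 0.28, so the approximation is valid.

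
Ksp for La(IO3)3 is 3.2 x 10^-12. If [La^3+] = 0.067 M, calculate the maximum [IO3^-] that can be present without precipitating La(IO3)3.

La(IO3)3(s) ⇌ La^3+ + 3 IO3^-
Ksp = [La^3+][IO3^-]^3
Precipitation begins when Q = Ksp. With [La^3+] = 0.067 M:
3.2 x 10^-12 = (0.067) × [IO3^-]^3
[IO3^-] = (3.2 x 10^-12 / 6.7 × 10^-2)^(1/3) = 3.6 × 10^-4 M

[IO3^-] = 3.6 x 10^-4 M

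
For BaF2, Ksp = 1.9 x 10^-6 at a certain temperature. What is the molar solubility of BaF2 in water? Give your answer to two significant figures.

s = 7.8 x 10^-3 M

BaF2(s) ⇌ Ba^2+(aq) + 2 F^-(aq)
Ksp = [Ba^2+][F^-]^2
With molar solubility s: [Ba^2+] = s, [F^-] = 2s.
Ksp = s(2s)^2 = 4s^3
s = (1.9 x 10^-6 / 4)^(1/3) = 7.8 × 10^-3 M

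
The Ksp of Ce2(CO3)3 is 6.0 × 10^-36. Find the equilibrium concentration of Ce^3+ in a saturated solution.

7.1e-8 M

Ce2(CO3)3(s) <=> 2 Ce^3+ + 3 CO3^2-
Ksp = [Ce^3+]^2[CO3^2-]^3
Let s = molar solubility. Then [Ce^3+] = 2s and [CO3^2-] = 3s.
Substituting: Ksp = (2s)^2(3s)^3 = 108s^5
Solving, s = (6.0 × 10^-36/108)^(1/5) = 3.54 × 10^-8 M
[Ce^3+] = 2s = 7.1 × 10^-8 M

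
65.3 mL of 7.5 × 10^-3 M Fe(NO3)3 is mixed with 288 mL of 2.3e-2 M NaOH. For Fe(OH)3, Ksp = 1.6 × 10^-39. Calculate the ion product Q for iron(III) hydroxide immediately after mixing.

Q ≈ 9.1e-9

Total volume = 65.3 + 288 = 353.3 mL.
[Fe^3+] = 7.5 × 10^-3 × (65.3/353.3) = 1.39 x 10^-3 M
[OH^-] = 2.3 x 10^-2 × (288/353.3) = 1.87 x 10^-2 M
Fe(OH)3(s) ⇌ Fe^3+(aq) + 3 OH^-(aq), so Q = [Fe^3+][OH^-]^3
Q = (1.39 × 10^-3)(1.87 × 10^-2)^3 = 9.1 × 10^-9
Q > Ksp, so Fe(OH)3 will precipitate.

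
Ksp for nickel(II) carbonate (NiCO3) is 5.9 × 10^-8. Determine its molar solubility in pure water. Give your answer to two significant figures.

2.4 × 10^-4 M

NiCO3(s) ⇌ Ni^2+ + CO3^2-
Ksp = [Ni^2+][CO3^2-]
For each mole of NiCO3 that dissolves: [Ni^2+] = s, [CO3^2-] = s.
Ksp = s × s = s^2
s = (5.9 × 10^-8)^(1/2) = 2.4 × 10^-4 M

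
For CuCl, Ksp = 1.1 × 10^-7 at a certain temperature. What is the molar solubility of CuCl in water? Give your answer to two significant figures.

s ≈ 3.3 × 10^-4 M

CuCl(s) ⇌ Cu^+(aq) + Cl^-(aq)
Ksp = [Cu^+][Cl^-]
Let s = molar solubility. Then [Cu^+] = s and [Cl^-] = s.
Ksp = s^2
s = (1.1 × 10^-7)^(1/2) = 3.3 × 10^-4 M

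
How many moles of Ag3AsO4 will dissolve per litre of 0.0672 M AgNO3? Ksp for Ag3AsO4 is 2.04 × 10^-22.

s = 6.72e-19 M

Ag3AsO4(s) <=> 3 Ag^+ + AsO4^3-
Ksp = [Ag^+]^3[AsO4^3-]
Let s be the molar solubility in this solution. [Ag^+] = 0.0672 + 3s ≈ 0.0672, [AsO4^3-] = s (Ksp is small, so little additional dissolves).
Ksp ≈ (0.0672)^3 × s
s = 6.72 × 10^-19 M
Check: 3s = 2.0 × 10^-18 ≪ 0.0672, so the approximation is valid.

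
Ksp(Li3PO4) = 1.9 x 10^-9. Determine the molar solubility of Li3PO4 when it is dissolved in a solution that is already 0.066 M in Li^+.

s = 6.6 × 10^-6 M

Li3PO4(s) <=> 3 Li^+ + PO4^3-
Ksp = [Li^+]^3[PO4^3-]
Let s be the molar solubility in this solution. [Li^+] = 0.066 + 3s ≈ 0.066, [PO4^3-] = s (since the Li^+ already present dominates).
Ksp ≈ (0.066)^3 × s
s = 6.6 x 10^-6 M
Check: 3s = 2.0 × 10^-5 ≪ 0.066, so the approximation is valid.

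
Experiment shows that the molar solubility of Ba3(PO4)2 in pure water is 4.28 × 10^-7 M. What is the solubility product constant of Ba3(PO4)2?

Ba3(PO4)2(s) ⇌ 3 Ba^2+ + 2 PO4^3-
If s mol/L of Ba3(PO4)2 dissolves, [Ba^2+] = 3s and [PO4^3-] = 2s.
Ksp = [Ba^2+]^3[PO4^3-]^2
Substituting: Ksp = (3s)^3(2s)^2 = 108s^5
Ksp = 108 × (4.28 × 10^-7)^5 = 1.55 × 10^-30

Ksp = 1.55 × 10^-30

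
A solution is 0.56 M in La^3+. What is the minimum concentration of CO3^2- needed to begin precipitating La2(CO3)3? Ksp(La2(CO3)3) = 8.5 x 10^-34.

La2(CO3)3(s) ⇌ 2 La^3+ + 3 CO3^2-
Ksp = [La^3+]^2[CO3^2-]^3
Precipitation begins when Q = Ksp. With [La^3+] = 0.56 M:
8.5 x 10^-34 = (0.56)^2 × [CO3^2-]^3
[CO3^2-] = (8.5 x 10^-34 / 3.14 x 10^-1)^(1/3) = 1.4 × 10^-11 M

1.4e-11 M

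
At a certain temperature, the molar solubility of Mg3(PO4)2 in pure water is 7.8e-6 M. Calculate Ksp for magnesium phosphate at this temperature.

Ksp ≈ 3.1 × 10^-24

Mg3(PO4)2(s) <=> 3 Mg^2+(aq) + 2 PO4^3-(aq)
For each mole of Mg3(PO4)2 that dissolves: [Mg^2+] = 3s, [PO4^3-] = 2s.
Ksp = [Mg^2+]^3[PO4^3-]^2
Ksp = (3s)^3(2s)^2 = 108s^5
Ksp = 108 × (7.8 x 10^-6)^5 = 3.1 × 10^-24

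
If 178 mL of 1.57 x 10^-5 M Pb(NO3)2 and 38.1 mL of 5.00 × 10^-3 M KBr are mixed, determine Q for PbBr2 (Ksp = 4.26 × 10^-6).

Total volume = 178 + 38.1 = 216.1 mL.
[Pb^2+] = 1.57 × 10^-5 × (178/216.1) = 1.293 × 10^-5 M
[Br^-] = 5.00 x 10^-3 × (38.1/216.1) = 8.815 × 10^-4 M
PbBr2(s) ⇌ Pb^2+(aq) + 2 Br^-(aq), so Q = [Pb^2+][Br^-]^2
Q = (1.293 x 10^-5)(8.815 × 10^-4)^2 = 1.00 x 10^-11
Q < Ksp, so no precipitate of PbBr2 forms.

Q = 1.00 × 10^-11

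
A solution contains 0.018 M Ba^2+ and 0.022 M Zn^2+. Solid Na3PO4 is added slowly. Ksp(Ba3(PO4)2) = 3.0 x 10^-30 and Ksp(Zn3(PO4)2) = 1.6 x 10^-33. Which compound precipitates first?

Precipitation of each salt starts when its ion product equals its Ksp.
For Ba3(PO4)2: 3.0 x 10^-30 = (0.018)^3 × [PO4^3-]^2  ⇒  [PO4^3-] = 7.2 × 10^-13 M.
For Zn3(PO4)2: 1.6 x 10^-33 = (0.022)^3 × [PO4^3-]^2  ⇒  [PO4^3-] = 1.2 × 10^-14 M.
The salt with the lower threshold [PO4^3-] precipitates first: Zn3(PO4)2.

Zn3(PO4)2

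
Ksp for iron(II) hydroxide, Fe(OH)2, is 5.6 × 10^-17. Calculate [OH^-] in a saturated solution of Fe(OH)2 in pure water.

[OH^-] ≈ 4.8 × 10^-6 M

Fe(OH)2(s) ⇌ Fe^2+(aq) + 2 OH^-(aq)
Ksp = [Fe^2+][OH^-]^2
Let s = molar solubility. Then [Fe^2+] = s and [OH^-] = 2s.
So Ksp = s × (2s)^2 = 4s^3
s^3 = 5.6 × 10^-17 / 4, so s = 2.41 × 10^-6 M
[OH^-] = 2s = 4.8 × 10^-6 M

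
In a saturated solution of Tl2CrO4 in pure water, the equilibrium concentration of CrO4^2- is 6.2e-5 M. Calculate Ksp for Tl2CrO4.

9.5e-13

Tl2CrO4(s) <=> 2 Tl^+(aq) + CrO4^2-(aq)
Stoichiometry gives [Tl^+] = (2/1)[CrO4^2-] = 1.24 x 10^-4 M.
Ksp = [Tl^+]^2[CrO4^2-]
Ksp = (1.24 × 10^-4)^2 × 6.2 × 10^-5 = 9.5 × 10^-13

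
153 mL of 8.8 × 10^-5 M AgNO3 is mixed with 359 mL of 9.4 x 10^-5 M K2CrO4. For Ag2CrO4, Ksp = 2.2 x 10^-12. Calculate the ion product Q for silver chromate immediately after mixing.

Q ≈ 4.6 × 10^-14

Total volume = 153 + 359 = 512 mL.
[Ag^+] = 8.8 × 10^-5 × (153/512) = 2.63 x 10^-5 M
[CrO4^2-] = 9.4 × 10^-5 × (359/512) = 6.59 × 10^-5 M
Ag2CrO4(s) ⇌ 2 Ag^+ + CrO4^2-, so Q = [Ag^+]^2[CrO4^2-]
Q = (2.63 x 10^-5)^2(6.59 × 10^-5) = 4.6 × 10^-14
Q < Ksp, so no precipitate of Ag2CrO4 forms.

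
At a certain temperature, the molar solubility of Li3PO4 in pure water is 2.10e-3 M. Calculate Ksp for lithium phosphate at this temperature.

Ksp = 5.25 × 10^-10

Li3PO4(s) ⇌ 3 Li^+(aq) + PO4^3-(aq)
For each mole of Li3PO4 that dissolves: [Li^+] = 3s, [PO4^3-] = s.
Ksp = [Li^+]^3[PO4^3-]
Substituting: Ksp = (3s)^3s = 27s^4
With s = 2.10 × 10^-3: Ksp = 5.25 × 10^-10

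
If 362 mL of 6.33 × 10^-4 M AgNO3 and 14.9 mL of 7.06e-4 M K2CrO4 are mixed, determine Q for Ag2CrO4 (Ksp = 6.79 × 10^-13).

Total volume = 362 + 14.9 = 376.9 mL.
[Ag^+] = 6.33 x 10^-4 × (362/376.9) = 6.080 × 10^-4 M
[CrO4^2-] = 7.06 × 10^-4 × (14.9/376.9) = 2.791 x 10^-5 M
Ag2CrO4(s) ⇌ 2 Ag^+ + CrO4^2-, so Q = [Ag^+]^2[CrO4^2-]
Q = (6.080 × 10^-4)^2(2.791 × 10^-5) = 1.03 × 10^-11
Q > Ksp, so Ag2CrO4 will precipitate.

Q ≈ 1.03 × 10^-11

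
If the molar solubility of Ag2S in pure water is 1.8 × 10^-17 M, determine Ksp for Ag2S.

Ksp = 2.3 x 10^-50

Ag2S(s) ⇌ 2 Ag^+ + S^2-
With molar solubility s: [Ag^+] = 2s, [S^2-] = s.
Ksp = [Ag^+]^2[S^2-]
So Ksp = (2s)^2 × s = 4s^3
With s = 1.8 × 10^-17: Ksp = 2.3 × 10^-50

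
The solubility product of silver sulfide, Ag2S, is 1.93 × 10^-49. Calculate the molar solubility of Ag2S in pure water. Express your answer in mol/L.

s = 3.64 x 10^-17 M

Ag2S(s) ⇌ 2 Ag^+ + S^2-
Ksp = [Ag^+]^2[S^2-]
Let s = molar solubility. Then [Ag^+] = 2s and [S^2-] = s.
Ksp = (2s)^2s = 4s^3
Solving, s = (1.93 × 10^-49/4)^(1/3) = 3.64 × 10^-17 M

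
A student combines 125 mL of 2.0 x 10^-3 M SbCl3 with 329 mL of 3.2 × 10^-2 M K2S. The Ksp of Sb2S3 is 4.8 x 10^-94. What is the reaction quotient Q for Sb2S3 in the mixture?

Total volume = 125 + 329 = 454 mL.
[Sb^3+] = 2.0 x 10^-3 × (125/454) = 5.51 x 10^-4 M
[S^2-] = 3.2 × 10^-2 × (329/454) = 2.32 x 10^-2 M
Sb2S3(s) <=> 2 Sb^3+ + 3 S^2-, so Q = [Sb^3+]^2[S^2-]^3
Q = (5.51 × 10^-4)^2(2.32 × 10^-2)^3 = 3.8 x 10^-12
Q > Ksp, so Sb2S3 will precipitate.

Q = 3.8e-12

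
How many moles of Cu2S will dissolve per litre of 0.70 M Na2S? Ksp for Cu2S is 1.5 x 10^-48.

7.3e-25 M

Cu2S(s) ⇌ 2 Cu^+(aq) + S^2-(aq)
Ksp = [Cu^+]^2[S^2-]
Let s be the molar solubility in this solution. [Cu^+] = 2s, [S^2-] = 0.70 + s ≈ 0.70 (since S^2- from Na2S dominates).
Ksp ≈ (2s)^2 × 0.70
s = 7.3 × 10^-25 M
Check: s = 7.3 x 10^-25 ≪ 0.70, so the approximation is valid.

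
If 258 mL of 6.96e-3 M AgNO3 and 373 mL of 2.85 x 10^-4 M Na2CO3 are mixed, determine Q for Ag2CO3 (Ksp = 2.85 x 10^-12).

Total volume = 258 + 373 = 631 mL.
[Ag^+] = 6.96 × 10^-3 × (258/631) = 2.846 × 10^-3 M
[CO3^2-] = 2.85 × 10^-4 × (373/631) = 1.685 × 10^-4 M
Ag2CO3(s) ⇌ 2 Ag^+ + CO3^2-, so Q = [Ag^+]^2[CO3^2-]
Q = (2.846 × 10^-3)^2(1.685 x 10^-4) = 1.36 x 10^-9
Q > Ksp, so Ag2CO3 will precipitate.

Q ≈ 1.36e-9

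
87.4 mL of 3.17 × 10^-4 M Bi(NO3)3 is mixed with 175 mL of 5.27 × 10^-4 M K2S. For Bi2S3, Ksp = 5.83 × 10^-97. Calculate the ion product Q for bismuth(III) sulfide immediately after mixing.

Total volume = 87.4 + 175 = 262.4 mL.
[Bi^3+] = 3.17 × 10^-4 × (87.4/262.4) = 1.056 x 10^-4 M
[S^2-] = 5.27 × 10^-4 × (175/262.4) = 3.515 x 10^-4 M
Bi2S3(s) ⇌ 2 Bi^3+(aq) + 3 S^2-(aq), so Q = [Bi^3+]^2[S^2-]^3
Q = (1.056 × 10^-4)^2(3.515 × 10^-4)^3 = 4.84 × 10^-19
Q > Ksp, so Bi2S3 will precipitate.

Q = 4.84 × 10^-19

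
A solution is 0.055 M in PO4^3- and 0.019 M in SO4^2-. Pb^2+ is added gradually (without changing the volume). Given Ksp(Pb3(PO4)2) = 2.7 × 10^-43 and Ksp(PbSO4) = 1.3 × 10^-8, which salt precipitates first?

Pb3(PO4)2

Precipitation of each salt starts when its ion product equals its Ksp.
For Pb3(PO4)2: 2.7 × 10^-43 = (0.055)^2 × [Pb^2+]^3  ⇒  [Pb^2+] = 4.5 x 10^-14 M.
For PbSO4: 1.3 × 10^-8 = 0.019 × [Pb^2+]  ⇒  [Pb^2+] = 6.8 x 10^-7 M.
The salt with the lower threshold [Pb^2+] precipitates first: Pb3(PO4)2.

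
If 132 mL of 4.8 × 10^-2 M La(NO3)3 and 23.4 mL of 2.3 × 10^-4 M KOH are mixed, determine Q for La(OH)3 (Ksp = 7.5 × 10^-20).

Total volume = 132 + 23.4 = 155.4 mL.
[La^3+] = 4.8 x 10^-2 × (132/155.4) = 4.08 x 10^-2 M
[OH^-] = 2.3 × 10^-4 × (23.4/155.4) = 3.46 × 10^-5 M
La(OH)3(s) ⇌ La^3+ + 3 OH^-, so Q = [La^3+][OH^-]^3
Q = (4.08 x 10^-2)(3.46 x 10^-5)^3 = 1.7 × 10^-15
Q > Ksp, so La(OH)3 will precipitate.

1.7 × 10^-15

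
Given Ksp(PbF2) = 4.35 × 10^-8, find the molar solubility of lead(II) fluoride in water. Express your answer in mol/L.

PbF2(s) ⇌ Pb^2+ + 2 F^-
Ksp = [Pb^2+][F^-]^2
Let s = molar solubility. Then [Pb^2+] = s and [F^-] = 2s.
So Ksp = s × (2s)^2 = 4s^3
s^3 = 4.35 × 10^-8 / 4, so s = 2.22 × 10^-3 M

s ≈ 2.22 x 10^-3 M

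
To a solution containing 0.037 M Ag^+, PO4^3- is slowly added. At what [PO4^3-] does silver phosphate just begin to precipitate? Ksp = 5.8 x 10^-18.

[PO4^3-] = 1.1 × 10^-13 M

Ag3PO4(s) ⇌ 3 Ag^+(aq) + PO4^3-(aq)
Ksp = [Ag^+]^3[PO4^3-]
Precipitation begins when Q = Ksp. With [Ag^+] = 0.037 M:
5.8 x 10^-18 = (0.037)^3 × [PO4^3-]
[PO4^3-] = (5.8 x 10^-18 / 5.07 x 10^-5) = 1.1 × 10^-13 M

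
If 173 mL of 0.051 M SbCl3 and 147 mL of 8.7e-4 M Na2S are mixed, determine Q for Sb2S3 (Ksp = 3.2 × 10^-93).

4.9 × 10^-14

Total volume = 173 + 147 = 320 mL.
[Sb^3+] = 5.1 × 10^-2 × (173/320) = 2.76 x 10^-2 M
[S^2-] = 8.7 × 10^-4 × (147/320) = 4.00 × 10^-4 M
Sb2S3(s) ⇌ 2 Sb^3+ + 3 S^2-, so Q = [Sb^3+]^2[S^2-]^3
Q = (2.76 x 10^-2)^2(4.00 × 10^-4)^3 = 4.9 x 10^-14
Q > Ksp, so Sb2S3 will precipitate.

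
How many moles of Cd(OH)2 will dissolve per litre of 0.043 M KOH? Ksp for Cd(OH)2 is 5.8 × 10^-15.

Cd(OH)2(s) ⇌ Cd^2+(aq) + 2 OH^-(aq)
Ksp = [Cd^2+][OH^-]^2
If s mol/L dissolves here, [Cd^2+] = s, [OH^-] = 0.043 + 2s ≈ 0.043 (Ksp is small, so little additional dissolves).
Ksp ≈ s × (0.043)^2
s = 3.1 x 10^-12 M
Check: 2s = 6.3 × 10^-12 ≪ 0.043, so the approximation is valid.

s = 3.1 × 10^-12 M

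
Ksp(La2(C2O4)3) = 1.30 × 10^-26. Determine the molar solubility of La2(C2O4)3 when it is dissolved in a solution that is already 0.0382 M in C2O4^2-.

s = 7.64 x 10^-12 M

La2(C2O4)3(s) ⇌ 2 La^3+ + 3 C2O4^2-
Ksp = [La^3+]^2[C2O4^2-]^3
Let s = moles of La2(C2O4)3 that dissolve per litre. [La^3+] = 2s, [C2O4^2-] = 0.0382 + 3s ≈ 0.0382 (since the C2O4^2- already present dominates).
Ksp ≈ (2s)^2 × (0.0382)^3
s = 7.64 × 10^-12 M
Check: 3s = 2.3 × 10^-11 ≪ 0.0382, so the approximation is valid.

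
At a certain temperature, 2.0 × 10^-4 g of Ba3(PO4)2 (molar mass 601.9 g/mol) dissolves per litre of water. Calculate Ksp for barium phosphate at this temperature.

Molar solubility s = (2.0 × 10^-4 g/L) / (601.9 g/mol) = 3.32 x 10^-7 M.
Ba3(PO4)2(s) ⇌ 3 Ba^2+(aq) + 2 PO4^3-(aq)
Let s = molar solubility. Then [Ba^2+] = 3s and [PO4^3-] = 2s.
Ksp = [Ba^2+]^3[PO4^3-]^2
So Ksp = (3s)^3 × (2s)^2 = 108s^5
With s = 3.32 × 10^-7: Ksp = 4.4 × 10^-31

Ksp = 4.4 × 10^-31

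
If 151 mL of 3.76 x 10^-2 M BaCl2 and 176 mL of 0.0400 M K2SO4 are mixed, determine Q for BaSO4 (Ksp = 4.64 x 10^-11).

Total volume = 151 + 176 = 327 mL.
[Ba^2+] = 3.76 × 10^-2 × (151/327) = 1.736 × 10^-2 M
[SO4^2-] = 4.00 × 10^-2 × (176/327) = 2.153 × 10^-2 M
BaSO4(s) ⇌ Ba^2+(aq) + SO4^2-(aq), so Q = [Ba^2+][SO4^2-]
Q = (1.736 × 10^-2)(2.153 × 10^-2) = 3.74 × 10^-4
Q > Ksp, so BaSO4 will precipitate.

Q = 3.74e-4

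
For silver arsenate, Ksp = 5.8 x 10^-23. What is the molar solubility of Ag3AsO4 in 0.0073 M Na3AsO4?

Ag3AsO4(s) ⇌ 3 Ag^+ + AsO4^3-
Ksp = [Ag^+]^3[AsO4^3-]
Let s = moles of Ag3AsO4 that dissolve per litre. [Ag^+] = 3s, [AsO4^3-] = 0.0073 + s ≈ 0.0073 (common-ion effect: AsO4^3- is already 0.0073 M).
Ksp ≈ (3s)^3 × 0.0073
s = 6.7 x 10^-8 M
Check: s = 6.7 × 10^-8 ≪ 0.0073, so the approximation is valid.

s = 6.7 × 10^-8 M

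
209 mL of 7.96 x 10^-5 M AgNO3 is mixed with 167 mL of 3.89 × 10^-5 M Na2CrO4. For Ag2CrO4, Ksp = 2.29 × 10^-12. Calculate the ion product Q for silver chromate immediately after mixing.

Q ≈ 3.38 x 10^-14

Total volume = 209 + 167 = 376 mL.
[Ag^+] = 7.96 × 10^-5 × (209/376) = 4.425 x 10^-5 M
[CrO4^2-] = 3.89 x 10^-5 × (167/376) = 1.728 x 10^-5 M
Ag2CrO4(s) <=> 2 Ag^+(aq) + CrO4^2-(aq), so Q = [Ag^+]^2[CrO4^2-]
Q = (4.425 x 10^-5)^2(1.728 × 10^-5) = 3.38 × 10^-14
Q < Ksp, so no precipitate of Ag2CrO4 forms.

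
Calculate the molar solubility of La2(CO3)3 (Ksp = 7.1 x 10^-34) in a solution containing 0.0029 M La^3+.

s ≈ 1.5e-10 M

La2(CO3)3(s) ⇌ 2 La^3+(aq) + 3 CO3^2-(aq)
Ksp = [La^3+]^2[CO3^2-]^3
If s mol/L dissolves here, [La^3+] = 0.0029 + 2s ≈ 0.0029, [CO3^2-] = 3s (common-ion effect: La^3+ is already 0.0029 M).
Ksp ≈ (0.0029)^2 × (3s)^3
s = 1.5 × 10^-10 M
Check: 2s = 2.9 × 10^-10 ≪ 0.0029, so the approximation is valid.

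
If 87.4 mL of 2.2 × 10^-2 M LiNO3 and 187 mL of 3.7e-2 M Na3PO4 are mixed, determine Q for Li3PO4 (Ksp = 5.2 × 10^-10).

Total volume = 87.4 + 187 = 274.4 mL.
[Li^+] = 2.2 × 10^-2 × (87.4/274.4) = 7.01 × 10^-3 M
[PO4^3-] = 3.7 × 10^-2 × (187/274.4) = 2.52 × 10^-2 M
Li3PO4(s) <=> 3 Li^+ + PO4^3-, so Q = [Li^+]^3[PO4^3-]
Q = (7.01 x 10^-3)^3(2.52 x 10^-2) = 8.7 x 10^-9
Q > Ksp, so Li3PO4 will precipitate.

8.7e-9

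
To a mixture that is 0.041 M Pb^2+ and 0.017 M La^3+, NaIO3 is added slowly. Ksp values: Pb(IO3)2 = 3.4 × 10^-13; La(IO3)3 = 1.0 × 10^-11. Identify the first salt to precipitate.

Each salt begins to precipitate when Q = Ksp, i.e. when [IO3^-] reaches its threshold.
For Pb(IO3)2: 3.4 × 10^-13 = 0.041 × [IO3^-]^2  ⇒  [IO3^-] = 2.9 × 10^-6 M.
For La(IO3)3: 1.0 × 10^-11 = 0.017 × [IO3^-]^3  ⇒  [IO3^-] = 8.4 × 10^-4 M.
The salt with the lower threshold [IO3^-] precipitates first: Pb(IO3)2.

Pb(IO3)2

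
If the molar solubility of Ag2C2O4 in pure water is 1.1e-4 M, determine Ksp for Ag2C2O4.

Ag2C2O4(s) ⇌ 2 Ag^+ + C2O4^2-
With molar solubility s: [Ag^+] = 2s, [C2O4^2-] = s.
Ksp = [Ag^+]^2[C2O4^2-]
So Ksp = (2s)^2 × s = 4s^3
With s = 1.1 × 10^-4: Ksp = 5.3 x 10^-12

Ksp ≈ 5.3 x 10^-12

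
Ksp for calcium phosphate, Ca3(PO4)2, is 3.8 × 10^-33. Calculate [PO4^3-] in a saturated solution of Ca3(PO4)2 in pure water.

Ca3(PO4)2(s) ⇌ 3 Ca^2+ + 2 PO4^3-
Ksp = [Ca^2+]^3[PO4^3-]^2
With molar solubility s: [Ca^2+] = 3s, [PO4^3-] = 2s.
So Ksp = (3s)^3 × (2s)^2 = 108s^5
s^5 = 3.8 × 10^-33 / 108, so s = 1.29 × 10^-7 M
[PO4^3-] = 2s = 2.6 × 10^-7 M

2.6 × 10^-7 M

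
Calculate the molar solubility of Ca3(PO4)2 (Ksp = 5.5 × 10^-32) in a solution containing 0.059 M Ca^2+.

Ca3(PO4)2(s) ⇌ 3 Ca^2+ + 2 PO4^3-
Ksp = [Ca^2+]^3[PO4^3-]^2
If s mol/L dissolves here, [Ca^2+] = 0.059 + 3s ≈ 0.059, [PO4^3-] = 2s (Ksp is small, so little additional dissolves).
Ksp ≈ (0.059)^3 × (2s)^2
s = 8.2 × 10^-15 M
Check: 3s = 2.5 × 10^-14 ≪ 0.059, so the approximation is valid.

s = 8.2e-15 M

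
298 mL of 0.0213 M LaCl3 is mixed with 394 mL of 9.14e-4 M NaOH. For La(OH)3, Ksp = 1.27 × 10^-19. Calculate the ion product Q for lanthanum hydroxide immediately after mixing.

Total volume = 298 + 394 = 692 mL.
[La^3+] = 2.13 x 10^-2 × (298/692) = 9.173 x 10^-3 M
[OH^-] = 9.14 × 10^-4 × (394/692) = 5.204 x 10^-4 M
La(OH)3(s) ⇌ La^3+ + 3 OH^-, so Q = [La^3+][OH^-]^3
Q = (9.173 × 10^-3)(5.204 × 10^-4)^3 = 1.29 × 10^-12
Q > Ksp, so La(OH)3 will precipitate.

1.29e-12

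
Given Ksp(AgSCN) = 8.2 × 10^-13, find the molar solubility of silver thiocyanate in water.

9.1e-7 M

AgSCN(s) <=> Ag^+(aq) + SCN^-(aq)
Ksp = [Ag^+][SCN^-]
If s mol/L of AgSCN dissolves, [Ag^+] = s and [SCN^-] = s.
Ksp = s × s = s^2
s = √(8.2 × 10^-13) = 9.1 x 10^-7 M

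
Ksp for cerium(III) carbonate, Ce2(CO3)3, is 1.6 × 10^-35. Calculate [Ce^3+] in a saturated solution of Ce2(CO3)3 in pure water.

[Ce^3+] = 8.6 × 10^-8 M

Ce2(CO3)3(s) ⇌ 2 Ce^3+ + 3 CO3^2-
Ksp = [Ce^3+]^2[CO3^2-]^3
Let s = molar solubility. Then [Ce^3+] = 2s and [CO3^2-] = 3s.
Substituting: Ksp = (2s)^2(3s)^3 = 108s^5
s^5 = 1.6 × 10^-35 / 108, so s = 4.31 × 10^-8 M
[Ce^3+] = 2s = 8.6 × 10^-8 M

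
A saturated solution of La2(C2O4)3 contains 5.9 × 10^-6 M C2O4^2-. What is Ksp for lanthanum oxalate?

3.2 × 10^-27

La2(C2O4)3(s) ⇌ 2 La^3+(aq) + 3 C2O4^2-(aq)
Stoichiometry gives [La^3+] = (2/3)[C2O4^2-] = 3.93 × 10^-6 M.
Ksp = [La^3+]^2[C2O4^2-]^3
Ksp = (3.93 x 10^-6)^2 × (5.9 × 10^-6)^3 = 3.2 x 10^-27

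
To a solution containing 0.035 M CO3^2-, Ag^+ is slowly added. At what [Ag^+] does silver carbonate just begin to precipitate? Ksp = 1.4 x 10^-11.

[Ag^+] = 2.0 x 10^-5 M

Ag2CO3(s) ⇌ 2 Ag^+(aq) + CO3^2-(aq)
Ksp = [Ag^+]^2[CO3^2-]
Precipitation begins when Q = Ksp. With [CO3^2-] = 0.035 M:
1.4 x 10^-11 = (0.035) × [Ag^+]^2
[Ag^+] = (1.4 x 10^-11 / 3.5 x 10^-2)^(1/2) = 2.0 × 10^-5 M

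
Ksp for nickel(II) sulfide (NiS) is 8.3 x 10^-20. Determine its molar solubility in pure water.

s = 2.9e-10 M

NiS(s) ⇌ Ni^2+ + S^2-
Ksp = [Ni^2+][S^2-]
With molar solubility s: [Ni^2+] = s, [S^2-] = s.
Ksp = s × s = s^2
s = √(8.3 x 10^-20) = 2.9 × 10^-10 M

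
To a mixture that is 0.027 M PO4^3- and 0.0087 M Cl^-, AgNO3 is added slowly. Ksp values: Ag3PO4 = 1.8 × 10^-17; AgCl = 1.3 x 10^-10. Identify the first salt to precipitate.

Each salt begins to precipitate when Q = Ksp, i.e. when [Ag^+] reaches its threshold.
For Ag3PO4: 1.8 × 10^-17 = 0.027 × [Ag^+]^3  ⇒  [Ag^+] = 8.7 × 10^-6 M.
For AgCl: 1.3 x 10^-10 = 0.0087 × [Ag^+]  ⇒  [Ag^+] = 1.5 x 10^-8 M.
The salt with the lower threshold [Ag^+] precipitates first: AgCl.

AgCl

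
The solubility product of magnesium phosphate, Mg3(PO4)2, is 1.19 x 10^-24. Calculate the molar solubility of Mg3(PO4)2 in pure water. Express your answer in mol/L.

Mg3(PO4)2(s) <=> 3 Mg^2+ + 2 PO4^3-
Ksp = [Mg^2+]^3[PO4^3-]^2
Let s = molar solubility. Then [Mg^2+] = 3s and [PO4^3-] = 2s.
Substituting: Ksp = (3s)^3(2s)^2 = 108s^5
Solving, s = (1.19 x 10^-24/108)^(1/5) = 6.43 × 10^-6 M

s = 6.43 x 10^-6 M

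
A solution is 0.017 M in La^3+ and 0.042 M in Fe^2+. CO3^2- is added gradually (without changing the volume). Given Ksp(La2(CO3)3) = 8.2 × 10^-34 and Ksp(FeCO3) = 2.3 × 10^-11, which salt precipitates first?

Precipitation of each salt starts when its ion product equals its Ksp.
For La2(CO3)3: 8.2 × 10^-34 = (0.017)^2 × [CO3^2-]^3  ⇒  [CO3^2-] = 1.4 × 10^-10 M.
For FeCO3: 2.3 × 10^-11 = 0.042 × [CO3^2-]  ⇒  [CO3^2-] = 5.5 x 10^-10 M.
The salt with the lower threshold [CO3^2-] precipitates first: La2(CO3)3.

La2(CO3)3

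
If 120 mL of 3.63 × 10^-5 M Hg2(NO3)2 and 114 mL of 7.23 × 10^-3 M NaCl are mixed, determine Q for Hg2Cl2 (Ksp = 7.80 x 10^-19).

Q ≈ 2.31e-10

Total volume = 120 + 114 = 234 mL.
[Hg2^2+] = 3.63 × 10^-5 × (120/234) = 1.862 × 10^-5 M
[Cl^-] = 7.23 × 10^-3 × (114/234) = 3.522 x 10^-3 M
Hg2Cl2(s) <=> Hg2^2+(aq) + 2 Cl^-(aq), so Q = [Hg2^2+][Cl^-]^2
Q = (1.862 x 10^-5)(3.522 × 10^-3)^2 = 2.31 x 10^-10
Q > Ksp, so Hg2Cl2 will precipitate.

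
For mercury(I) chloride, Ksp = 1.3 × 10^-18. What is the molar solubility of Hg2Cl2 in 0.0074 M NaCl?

s ≈ 2.4 × 10^-14 M

Hg2Cl2(s) <=> Hg2^2+ + 2 Cl^-
Ksp = [Hg2^2+][Cl^-]^2
If s mol/L dissolves here, [Hg2^2+] = s, [Cl^-] = 0.0074 + 2s ≈ 0.0074 (since Cl^- from NaCl dominates).
Ksp ≈ s × (0.0074)^2
s = 2.4 × 10^-14 M
Check: 2s = 4.7 x 10^-14 ≪ 0.0074, so the approximation is valid.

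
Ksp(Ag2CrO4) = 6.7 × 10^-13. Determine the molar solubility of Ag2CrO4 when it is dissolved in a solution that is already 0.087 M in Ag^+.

Ag2CrO4(s) <=> 2 Ag^+(aq) + CrO4^2-(aq)
Ksp = [Ag^+]^2[CrO4^2-]
Let s be the molar solubility in this solution. [Ag^+] = 0.087 + 2s ≈ 0.087, [CrO4^2-] = s (common-ion effect: Ag^+ is already 0.087 M).
Ksp ≈ (0.087)^2 × s
s = 8.9 x 10^-11 M
Check: 2s = 1.8 x 10^-10 ≪ 0.087, so the approximation is valid.

s ≈ 8.9 × 10^-11 M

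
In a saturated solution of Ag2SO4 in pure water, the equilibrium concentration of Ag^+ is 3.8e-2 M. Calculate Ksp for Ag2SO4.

Ag2SO4(s) ⇌ 2 Ag^+ + SO4^2-
Stoichiometry gives [SO4^2-] = (1/2)[Ag^+] = 1.90 × 10^-2 M.
Ksp = [Ag^+]^2[SO4^2-]
Ksp = (3.8 x 10^-2)^2 × 1.90 x 10^-2 = 2.7 × 10^-5

Ksp ≈ 2.7 x 10^-5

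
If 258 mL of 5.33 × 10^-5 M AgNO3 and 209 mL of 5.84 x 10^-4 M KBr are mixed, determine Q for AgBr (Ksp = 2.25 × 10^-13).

7.70 × 10^-9

Total volume = 258 + 209 = 467 mL.
[Ag^+] = 5.33 x 10^-5 × (258/467) = 2.945 × 10^-5 M
[Br^-] = 5.84 × 10^-4 × (209/467) = 2.614 x 10^-4 M
AgBr(s) ⇌ Ag^+ + Br^-, so Q = [Ag^+][Br^-]
Q = (2.945 × 10^-5)(2.614 × 10^-4) = 7.70 × 10^-9
Q > Ksp, so AgBr will precipitate.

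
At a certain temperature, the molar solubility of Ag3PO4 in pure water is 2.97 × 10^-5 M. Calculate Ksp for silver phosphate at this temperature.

Ag3PO4(s) ⇌ 3 Ag^+(aq) + PO4^3-(aq)
With molar solubility s: [Ag^+] = 3s, [PO4^3-] = s.
Ksp = [Ag^+]^3[PO4^3-]
Substituting: Ksp = (3s)^3s = 27s^4
With s = 2.97 x 10^-5: Ksp = 2.10 x 10^-17

Ksp = 2.10 × 10^-17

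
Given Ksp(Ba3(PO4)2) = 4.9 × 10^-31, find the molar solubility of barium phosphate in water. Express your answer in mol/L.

Ba3(PO4)2(s) ⇌ 3 Ba^2+ + 2 PO4^3-
Ksp = [Ba^2+]^3[PO4^3-]^2
Let s = molar solubility. Then [Ba^2+] = 3s and [PO4^3-] = 2s.
Substituting: Ksp = (3s)^3(2s)^2 = 108s^5
Solving, s = (4.9 × 10^-31/108)^(1/5) = 3.4 × 10^-7 M

s ≈ 3.4 x 10^-7 M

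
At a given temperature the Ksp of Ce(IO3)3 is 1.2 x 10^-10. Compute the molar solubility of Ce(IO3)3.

1.5 x 10^-3 M

Ce(IO3)3(s) ⇌ Ce^3+(aq) + 3 IO3^-(aq)
Ksp = [Ce^3+][IO3^-]^3
For each mole of Ce(IO3)3 that dissolves: [Ce^3+] = s, [IO3^-] = 3s.
Ksp = s(3s)^3 = 27s^4
Solving, s = (1.2 x 10^-10/27)^(1/4) = 1.5 x 10^-3 M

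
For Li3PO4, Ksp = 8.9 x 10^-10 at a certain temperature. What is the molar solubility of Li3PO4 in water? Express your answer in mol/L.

2.4e-3 M

Li3PO4(s) <=> 3 Li^+(aq) + PO4^3-(aq)
Ksp = [Li^+]^3[PO4^3-]
If s mol/L of Li3PO4 dissolves, [Li^+] = 3s and [PO4^3-] = s.
Ksp = (3s)^3s = 27s^4
s^4 = 8.9 x 10^-10 / 27, so s = 2.4 × 10^-3 M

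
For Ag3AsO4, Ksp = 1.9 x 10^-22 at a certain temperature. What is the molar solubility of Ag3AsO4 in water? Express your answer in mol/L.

Ag3AsO4(s) ⇌ 3 Ag^+(aq) + AsO4^3-(aq)
Ksp = [Ag^+]^3[AsO4^3-]
With molar solubility s: [Ag^+] = 3s, [AsO4^3-] = s.
So Ksp = (3s)^3 × s = 27s^4
s = (1.9 x 10^-22 / 27)^(1/4) = 1.6 x 10^-6 M

s ≈ 1.6e-6 M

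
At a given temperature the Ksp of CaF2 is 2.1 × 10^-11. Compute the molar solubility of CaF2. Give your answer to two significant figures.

s = 1.7e-4 M

CaF2(s) ⇌ Ca^2+(aq) + 2 F^-(aq)
Ksp = [Ca^2+][F^-]^2
If s mol/L of CaF2 dissolves, [Ca^2+] = s and [F^-] = 2s.
Substituting: Ksp = s(2s)^2 = 4s^3
Solving, s = (2.1 × 10^-11/4)^(1/3) = 1.7 x 10^-4 M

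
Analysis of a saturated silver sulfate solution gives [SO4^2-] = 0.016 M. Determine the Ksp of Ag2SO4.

Ag2SO4(s) ⇌ 2 Ag^+ + SO4^2-
Stoichiometry gives [Ag^+] = (2/1)[SO4^2-] = 3.20 × 10^-2 M.
Ksp = [Ag^+]^2[SO4^2-]
Ksp = (3.20 x 10^-2)^2 × 1.6 × 10^-2 = 1.6 × 10^-5

1.6 × 10^-5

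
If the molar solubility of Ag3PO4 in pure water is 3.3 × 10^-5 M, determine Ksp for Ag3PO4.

3.2 x 10^-17

Ag3PO4(s) ⇌ 3 Ag^+ + PO4^3-
With molar solubility s: [Ag^+] = 3s, [PO4^3-] = s.
Ksp = [Ag^+]^3[PO4^3-]
Substituting: Ksp = (3s)^3s = 27s^4
With s = 3.3 x 10^-5: Ksp = 3.2 × 10^-17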